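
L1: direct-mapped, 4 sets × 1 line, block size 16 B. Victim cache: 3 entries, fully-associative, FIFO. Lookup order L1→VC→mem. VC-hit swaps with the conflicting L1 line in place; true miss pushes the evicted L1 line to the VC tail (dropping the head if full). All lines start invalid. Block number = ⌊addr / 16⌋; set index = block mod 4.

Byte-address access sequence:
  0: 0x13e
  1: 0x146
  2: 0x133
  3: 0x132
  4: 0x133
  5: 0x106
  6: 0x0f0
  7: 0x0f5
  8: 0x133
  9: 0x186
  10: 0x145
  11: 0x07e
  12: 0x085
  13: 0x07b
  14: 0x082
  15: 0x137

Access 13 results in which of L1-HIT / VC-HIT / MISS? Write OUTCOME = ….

#0 0x13e→b19/s3 MISS; vc=[]
#1 0x146→b20/s0 MISS; vc=[]
#2 0x133→b19/s3 L1-HIT; vc=[]
#3 0x132→b19/s3 L1-HIT; vc=[]
#4 0x133→b19/s3 L1-HIT; vc=[]
#5 0x106→b16/s0 MISS; vc=[20]
#6 0xf0→b15/s3 MISS; vc=[20,19]
#7 0xf5→b15/s3 L1-HIT; vc=[20,19]
#8 0x133→b19/s3 VC-HIT; vc=[20,15]
#9 0x186→b24/s0 MISS; vc=[20,15,16]
#10 0x145→b20/s0 VC-HIT; vc=[24,15,16]
#11 0x7e→b7/s3 MISS; vc=[15,16,19]
#12 0x85→b8/s0 MISS; vc=[16,19,20]
#13 0x7b→b7/s3 L1-HIT; vc=[16,19,20]
#14 0x82→b8/s0 L1-HIT; vc=[16,19,20]
#15 0x137→b19/s3 VC-HIT; vc=[16,7,20]

OUTCOME = L1-HIT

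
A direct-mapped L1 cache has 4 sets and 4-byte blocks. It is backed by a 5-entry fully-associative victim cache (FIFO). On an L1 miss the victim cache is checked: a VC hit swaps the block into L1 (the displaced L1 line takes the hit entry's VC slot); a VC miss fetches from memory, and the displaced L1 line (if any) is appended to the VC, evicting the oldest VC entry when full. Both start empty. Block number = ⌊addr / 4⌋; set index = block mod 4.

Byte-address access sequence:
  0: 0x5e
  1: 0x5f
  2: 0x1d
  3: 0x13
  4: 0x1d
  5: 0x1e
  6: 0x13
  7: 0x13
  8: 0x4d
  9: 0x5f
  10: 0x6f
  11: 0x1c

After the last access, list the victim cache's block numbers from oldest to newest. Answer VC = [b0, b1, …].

  [0] addr=0x5e blk=23 s=3: MISS | VC []
  [1] addr=0x5f blk=23 s=3: L1-HIT | VC []
  [2] addr=0x1d blk=7 s=3: MISS | VC [23]
  [3] addr=0x13 blk=4 s=0: MISS | VC [23]
  [4] addr=0x1d blk=7 s=3: L1-HIT | VC [23]
  [5] addr=0x1e blk=7 s=3: L1-HIT | VC [23]
  [6] addr=0x13 blk=4 s=0: L1-HIT | VC [23]
  [7] addr=0x13 blk=4 s=0: L1-HIT | VC [23]
  [8] addr=0x4d blk=19 s=3: MISS | VC [23, 7]
  [9] addr=0x5f blk=23 s=3: VC-HIT | VC [19, 7]
  [10] addr=0x6f blk=27 s=3: MISS | VC [19, 7, 23]
  [11] addr=0x1c blk=7 s=3: VC-HIT | VC [19, 27, 23]

VC = [19, 27, 23]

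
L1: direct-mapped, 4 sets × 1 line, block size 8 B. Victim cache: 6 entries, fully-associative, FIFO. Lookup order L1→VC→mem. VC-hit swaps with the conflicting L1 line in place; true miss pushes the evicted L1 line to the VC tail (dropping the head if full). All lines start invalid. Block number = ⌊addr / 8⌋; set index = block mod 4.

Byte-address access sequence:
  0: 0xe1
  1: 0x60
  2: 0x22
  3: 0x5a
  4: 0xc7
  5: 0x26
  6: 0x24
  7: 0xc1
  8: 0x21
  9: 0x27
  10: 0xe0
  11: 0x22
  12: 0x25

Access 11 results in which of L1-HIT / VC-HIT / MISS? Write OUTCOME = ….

  [0] addr=0xe1 blk=28 s=0: MISS | VC []
  [1] addr=0x60 blk=12 s=0: MISS | VC [28]
  [2] addr=0x22 blk=4 s=0: MISS | VC [28, 12]
  [3] addr=0x5a blk=11 s=3: MISS | VC [28, 12]
  [4] addr=0xc7 blk=24 s=0: MISS | VC [28, 12, 4]
  [5] addr=0x26 blk=4 s=0: VC-HIT | VC [28, 12, 24]
  [6] addr=0x24 blk=4 s=0: L1-HIT | VC [28, 12, 24]
  [7] addr=0xc1 blk=24 s=0: VC-HIT | VC [28, 12, 4]
  [8] addr=0x21 blk=4 s=0: VC-HIT | VC [28, 12, 24]
  [9] addr=0x27 blk=4 s=0: L1-HIT | VC [28, 12, 24]
  [10] addr=0xe0 blk=28 s=0: VC-HIT | VC [4, 12, 24]
  [11] addr=0x22 blk=4 s=0: VC-HIT | VC [28, 12, 24]
  [12] addr=0x25 blk=4 s=0: L1-HIT | VC [28, 12, 24]

OUTCOME = VC-HIT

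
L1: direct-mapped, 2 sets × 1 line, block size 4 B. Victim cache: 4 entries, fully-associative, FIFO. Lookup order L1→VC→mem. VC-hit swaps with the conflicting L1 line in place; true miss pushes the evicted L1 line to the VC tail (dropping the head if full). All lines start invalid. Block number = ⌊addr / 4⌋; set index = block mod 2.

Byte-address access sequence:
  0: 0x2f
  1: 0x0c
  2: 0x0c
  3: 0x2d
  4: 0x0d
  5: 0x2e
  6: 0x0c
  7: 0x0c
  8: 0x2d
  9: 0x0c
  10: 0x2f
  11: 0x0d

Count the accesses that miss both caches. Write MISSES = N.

MISSES = 2

  [0] addr=0x2f blk=11 s=1: MISS | VC []
  [1] addr=0xc blk=3 s=1: MISS | VC [11]
  [2] addr=0xc blk=3 s=1: L1-HIT | VC [11]
  [3] addr=0x2d blk=11 s=1: VC-HIT | VC [3]
  [4] addr=0xd blk=3 s=1: VC-HIT | VC [11]
  [5] addr=0x2e blk=11 s=1: VC-HIT | VC [3]
  [6] addr=0xc blk=3 s=1: VC-HIT | VC [11]
  [7] addr=0xc blk=3 s=1: L1-HIT | VC [11]
  [8] addr=0x2d blk=11 s=1: VC-HIT | VC [3]
  [9] addr=0xc blk=3 s=1: VC-HIT | VC [11]
  [10] addr=0x2f blk=11 s=1: VC-HIT | VC [3]
  [11] addr=0xd blk=3 s=1: VC-HIT | VC [11]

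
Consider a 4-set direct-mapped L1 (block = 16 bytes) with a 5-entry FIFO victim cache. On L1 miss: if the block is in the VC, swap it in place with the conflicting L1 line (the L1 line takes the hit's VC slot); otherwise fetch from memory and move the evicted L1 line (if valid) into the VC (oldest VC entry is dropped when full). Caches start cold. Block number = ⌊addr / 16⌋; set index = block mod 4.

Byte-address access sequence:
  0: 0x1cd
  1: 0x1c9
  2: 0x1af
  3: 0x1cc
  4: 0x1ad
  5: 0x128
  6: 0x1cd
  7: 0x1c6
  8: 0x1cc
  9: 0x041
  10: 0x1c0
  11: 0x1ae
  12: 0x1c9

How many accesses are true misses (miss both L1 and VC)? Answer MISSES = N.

MISSES = 4

  [0] addr=0x1cd blk=28 s=0: MISS | VC []
  [1] addr=0x1c9 blk=28 s=0: L1-HIT | VC []
  [2] addr=0x1af blk=26 s=2: MISS | VC []
  [3] addr=0x1cc blk=28 s=0: L1-HIT | VC []
  [4] addr=0x1ad blk=26 s=2: L1-HIT | VC []
  [5] addr=0x128 blk=18 s=2: MISS | VC [26]
  [6] addr=0x1cd blk=28 s=0: L1-HIT | VC [26]
  [7] addr=0x1c6 blk=28 s=0: L1-HIT | VC [26]
  [8] addr=0x1cc blk=28 s=0: L1-HIT | VC [26]
  [9] addr=0x41 blk=4 s=0: MISS | VC [26, 28]
  [10] addr=0x1c0 blk=28 s=0: VC-HIT | VC [26, 4]
  [11] addr=0x1ae blk=26 s=2: VC-HIT | VC [18, 4]
  [12] addr=0x1c9 blk=28 s=0: L1-HIT | VC [18, 4]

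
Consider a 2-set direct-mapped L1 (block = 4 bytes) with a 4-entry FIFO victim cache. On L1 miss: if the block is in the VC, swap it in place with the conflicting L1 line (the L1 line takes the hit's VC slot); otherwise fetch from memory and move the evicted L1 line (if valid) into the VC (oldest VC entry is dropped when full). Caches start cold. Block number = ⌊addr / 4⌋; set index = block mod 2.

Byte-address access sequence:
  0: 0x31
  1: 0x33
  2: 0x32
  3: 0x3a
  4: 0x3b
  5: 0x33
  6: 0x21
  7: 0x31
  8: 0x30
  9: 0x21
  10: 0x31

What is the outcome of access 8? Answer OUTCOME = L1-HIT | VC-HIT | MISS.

#0 0x31→b12/s0 MISS; vc=[]
#1 0x33→b12/s0 L1-HIT; vc=[]
#2 0x32→b12/s0 L1-HIT; vc=[]
#3 0x3a→b14/s0 MISS; vc=[12]
#4 0x3b→b14/s0 L1-HIT; vc=[12]
#5 0x33→b12/s0 VC-HIT; vc=[14]
#6 0x21→b8/s0 MISS; vc=[14,12]
#7 0x31→b12/s0 VC-HIT; vc=[14,8]
#8 0x30→b12/s0 L1-HIT; vc=[14,8]
#9 0x21→b8/s0 VC-HIT; vc=[14,12]
#10 0x31→b12/s0 VC-HIT; vc=[14,8]

OUTCOME = L1-HIT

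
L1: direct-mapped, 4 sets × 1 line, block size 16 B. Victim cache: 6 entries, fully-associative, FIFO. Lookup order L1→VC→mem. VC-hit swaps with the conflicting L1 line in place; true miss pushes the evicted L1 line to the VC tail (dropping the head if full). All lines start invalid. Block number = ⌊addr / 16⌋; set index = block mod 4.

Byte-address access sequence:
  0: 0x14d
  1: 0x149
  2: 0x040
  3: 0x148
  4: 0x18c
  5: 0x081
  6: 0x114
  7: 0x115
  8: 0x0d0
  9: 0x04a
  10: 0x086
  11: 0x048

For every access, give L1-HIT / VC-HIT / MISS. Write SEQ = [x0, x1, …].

  [0] addr=0x14d blk=20 s=0: MISS | VC []
  [1] addr=0x149 blk=20 s=0: L1-HIT | VC []
  [2] addr=0x40 blk=4 s=0: MISS | VC [20]
  [3] addr=0x148 blk=20 s=0: VC-HIT | VC [4]
  [4] addr=0x18c blk=24 s=0: MISS | VC [4, 20]
  [5] addr=0x81 blk=8 s=0: MISS | VC [4, 20, 24]
  [6] addr=0x114 blk=17 s=1: MISS | VC [4, 20, 24]
  [7] addr=0x115 blk=17 s=1: L1-HIT | VC [4, 20, 24]
  [8] addr=0xd0 blk=13 s=1: MISS | VC [4, 20, 24, 17]
  [9] addr=0x4a blk=4 s=0: VC-HIT | VC [8, 20, 24, 17]
  [10] addr=0x86 blk=8 s=0: VC-HIT | VC [4, 20, 24, 17]
  [11] addr=0x48 blk=4 s=0: VC-HIT | VC [8, 20, 24, 17]

SEQ = [MISS, L1-HIT, MISS, VC-HIT, MISS, MISS, MISS, L1-HIT, MISS, VC-HIT, VC-HIT, VC-HIT]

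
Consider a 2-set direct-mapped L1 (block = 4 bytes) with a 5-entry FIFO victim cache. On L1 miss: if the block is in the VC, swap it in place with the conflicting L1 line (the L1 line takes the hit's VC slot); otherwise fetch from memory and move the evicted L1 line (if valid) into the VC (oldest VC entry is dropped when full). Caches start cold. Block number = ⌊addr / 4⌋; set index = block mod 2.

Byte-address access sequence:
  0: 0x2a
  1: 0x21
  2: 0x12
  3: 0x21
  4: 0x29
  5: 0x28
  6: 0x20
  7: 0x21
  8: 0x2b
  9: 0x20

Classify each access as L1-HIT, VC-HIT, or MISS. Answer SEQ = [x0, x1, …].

0: 0x2a (blk 10, set 0) → MISS  vc=[]
1: 0x21 (blk 8, set 0) → MISS  vc=[10]
2: 0x12 (blk 4, set 0) → MISS  vc=[10, 8]
3: 0x21 (blk 8, set 0) → VC-HIT  vc=[10, 4]
4: 0x29 (blk 10, set 0) → VC-HIT  vc=[8, 4]
5: 0x28 (blk 10, set 0) → L1-HIT  vc=[8, 4]
6: 0x20 (blk 8, set 0) → VC-HIT  vc=[10, 4]
7: 0x21 (blk 8, set 0) → L1-HIT  vc=[10, 4]
8: 0x2b (blk 10, set 0) → VC-HIT  vc=[8, 4]
9: 0x20 (blk 8, set 0) → VC-HIT  vc=[10, 4]

SEQ = [MISS, MISS, MISS, VC-HIT, VC-HIT, L1-HIT, VC-HIT, L1-HIT, VC-HIT, VC-HIT]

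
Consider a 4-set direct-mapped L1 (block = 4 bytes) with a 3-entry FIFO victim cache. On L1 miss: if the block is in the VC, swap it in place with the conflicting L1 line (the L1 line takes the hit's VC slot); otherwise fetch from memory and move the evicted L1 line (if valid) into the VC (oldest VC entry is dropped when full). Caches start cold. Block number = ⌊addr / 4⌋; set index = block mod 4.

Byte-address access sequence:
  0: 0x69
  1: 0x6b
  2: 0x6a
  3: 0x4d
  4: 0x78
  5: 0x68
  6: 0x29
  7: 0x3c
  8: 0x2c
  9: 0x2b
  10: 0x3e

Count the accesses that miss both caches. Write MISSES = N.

MISSES = 6

#0 0x69→b26/s2 MISS; vc=[]
#1 0x6b→b26/s2 L1-HIT; vc=[]
#2 0x6a→b26/s2 L1-HIT; vc=[]
#3 0x4d→b19/s3 MISS; vc=[]
#4 0x78→b30/s2 MISS; vc=[26]
#5 0x68→b26/s2 VC-HIT; vc=[30]
#6 0x29→b10/s2 MISS; vc=[30,26]
#7 0x3c→b15/s3 MISS; vc=[30,26,19]
#8 0x2c→b11/s3 MISS; vc=[26,19,15]
#9 0x2b→b10/s2 L1-HIT; vc=[26,19,15]
#10 0x3e→b15/s3 VC-HIT; vc=[26,19,11]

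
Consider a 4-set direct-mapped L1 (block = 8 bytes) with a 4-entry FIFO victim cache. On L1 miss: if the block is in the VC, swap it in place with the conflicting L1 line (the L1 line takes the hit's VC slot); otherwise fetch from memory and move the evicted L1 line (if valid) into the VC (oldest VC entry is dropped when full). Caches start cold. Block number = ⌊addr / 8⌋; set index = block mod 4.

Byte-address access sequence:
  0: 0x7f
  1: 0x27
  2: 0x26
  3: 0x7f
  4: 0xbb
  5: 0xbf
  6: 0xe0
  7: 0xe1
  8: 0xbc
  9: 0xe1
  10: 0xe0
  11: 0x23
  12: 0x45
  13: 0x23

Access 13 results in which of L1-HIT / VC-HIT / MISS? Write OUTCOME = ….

OUTCOME = VC-HIT

  [0] addr=0x7f blk=15 s=3: MISS | VC []
  [1] addr=0x27 blk=4 s=0: MISS | VC []
  [2] addr=0x26 blk=4 s=0: L1-HIT | VC []
  [3] addr=0x7f blk=15 s=3: L1-HIT | VC []
  [4] addr=0xbb blk=23 s=3: MISS | VC [15]
  [5] addr=0xbf blk=23 s=3: L1-HIT | VC [15]
  [6] addr=0xe0 blk=28 s=0: MISS | VC [15, 4]
  [7] addr=0xe1 blk=28 s=0: L1-HIT | VC [15, 4]
  [8] addr=0xbc blk=23 s=3: L1-HIT | VC [15, 4]
  [9] addr=0xe1 blk=28 s=0: L1-HIT | VC [15, 4]
  [10] addr=0xe0 blk=28 s=0: L1-HIT | VC [15, 4]
  [11] addr=0x23 blk=4 s=0: VC-HIT | VC [15, 28]
  [12] addr=0x45 blk=8 s=0: MISS | VC [15, 28, 4]
  [13] addr=0x23 blk=4 s=0: VC-HIT | VC [15, 28, 8]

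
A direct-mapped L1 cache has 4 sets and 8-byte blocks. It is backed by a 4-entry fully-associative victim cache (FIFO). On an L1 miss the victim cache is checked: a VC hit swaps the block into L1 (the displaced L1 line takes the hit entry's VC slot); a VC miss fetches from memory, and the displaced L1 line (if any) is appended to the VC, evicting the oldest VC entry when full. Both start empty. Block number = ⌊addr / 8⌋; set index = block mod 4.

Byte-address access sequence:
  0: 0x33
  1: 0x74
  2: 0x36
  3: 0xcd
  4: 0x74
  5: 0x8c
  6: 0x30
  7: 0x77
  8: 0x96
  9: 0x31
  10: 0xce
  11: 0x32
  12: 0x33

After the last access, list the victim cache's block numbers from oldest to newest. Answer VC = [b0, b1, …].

VC = [18, 17, 14]

  [0] addr=0x33 blk=6 s=2: MISS | VC []
  [1] addr=0x74 blk=14 s=2: MISS | VC [6]
  [2] addr=0x36 blk=6 s=2: VC-HIT | VC [14]
  [3] addr=0xcd blk=25 s=1: MISS | VC [14]
  [4] addr=0x74 blk=14 s=2: VC-HIT | VC [6]
  [5] addr=0x8c blk=17 s=1: MISS | VC [6, 25]
  [6] addr=0x30 blk=6 s=2: VC-HIT | VC [14, 25]
  [7] addr=0x77 blk=14 s=2: VC-HIT | VC [6, 25]
  [8] addr=0x96 blk=18 s=2: MISS | VC [6, 25, 14]
  [9] addr=0x31 blk=6 s=2: VC-HIT | VC [18, 25, 14]
  [10] addr=0xce blk=25 s=1: VC-HIT | VC [18, 17, 14]
  [11] addr=0x32 blk=6 s=2: L1-HIT | VC [18, 17, 14]
  [12] addr=0x33 blk=6 s=2: L1-HIT | VC [18, 17, 14]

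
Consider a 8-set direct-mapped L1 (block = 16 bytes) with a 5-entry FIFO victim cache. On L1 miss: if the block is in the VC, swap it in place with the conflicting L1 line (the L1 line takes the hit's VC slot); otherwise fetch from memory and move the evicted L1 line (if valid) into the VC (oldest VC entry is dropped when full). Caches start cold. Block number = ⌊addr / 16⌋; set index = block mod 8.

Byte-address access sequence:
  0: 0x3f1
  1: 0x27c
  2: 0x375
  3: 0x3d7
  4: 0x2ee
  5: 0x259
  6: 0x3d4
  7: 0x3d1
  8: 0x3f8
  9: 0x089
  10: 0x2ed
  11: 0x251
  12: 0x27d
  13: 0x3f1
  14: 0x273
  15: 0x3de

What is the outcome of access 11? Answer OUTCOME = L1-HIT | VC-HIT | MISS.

OUTCOME = VC-HIT

0: 0x3f1 (blk 63, set 7) → MISS  vc=[]
1: 0x27c (blk 39, set 7) → MISS  vc=[63]
2: 0x375 (blk 55, set 7) → MISS  vc=[63, 39]
3: 0x3d7 (blk 61, set 5) → MISS  vc=[63, 39]
4: 0x2ee (blk 46, set 6) → MISS  vc=[63, 39]
5: 0x259 (blk 37, set 5) → MISS  vc=[63, 39, 61]
6: 0x3d4 (blk 61, set 5) → VC-HIT  vc=[63, 39, 37]
7: 0x3d1 (blk 61, set 5) → L1-HIT  vc=[63, 39, 37]
8: 0x3f8 (blk 63, set 7) → VC-HIT  vc=[55, 39, 37]
9: 0x89 (blk 8, set 0) → MISS  vc=[55, 39, 37]
10: 0x2ed (blk 46, set 6) → L1-HIT  vc=[55, 39, 37]
11: 0x251 (blk 37, set 5) → VC-HIT  vc=[55, 39, 61]
12: 0x27d (blk 39, set 7) → VC-HIT  vc=[55, 63, 61]
13: 0x3f1 (blk 63, set 7) → VC-HIT  vc=[55, 39, 61]
14: 0x273 (blk 39, set 7) → VC-HIT  vc=[55, 63, 61]
15: 0x3de (blk 61, set 5) → VC-HIT  vc=[55, 63, 37]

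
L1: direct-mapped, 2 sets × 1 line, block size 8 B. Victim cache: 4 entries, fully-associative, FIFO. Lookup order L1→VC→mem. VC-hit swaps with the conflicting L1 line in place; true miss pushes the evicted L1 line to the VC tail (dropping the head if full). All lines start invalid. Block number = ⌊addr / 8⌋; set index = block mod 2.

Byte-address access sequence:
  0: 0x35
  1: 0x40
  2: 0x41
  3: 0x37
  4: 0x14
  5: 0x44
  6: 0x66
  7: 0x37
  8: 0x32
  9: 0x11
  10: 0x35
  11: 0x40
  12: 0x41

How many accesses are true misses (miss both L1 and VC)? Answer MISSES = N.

0: 0x35 (blk 6, set 0) → MISS  vc=[]
1: 0x40 (blk 8, set 0) → MISS  vc=[6]
2: 0x41 (blk 8, set 0) → L1-HIT  vc=[6]
3: 0x37 (blk 6, set 0) → VC-HIT  vc=[8]
4: 0x14 (blk 2, set 0) → MISS  vc=[8, 6]
5: 0x44 (blk 8, set 0) → VC-HIT  vc=[2, 6]
6: 0x66 (blk 12, set 0) → MISS  vc=[2, 6, 8]
7: 0x37 (blk 6, set 0) → VC-HIT  vc=[2, 12, 8]
8: 0x32 (blk 6, set 0) → L1-HIT  vc=[2, 12, 8]
9: 0x11 (blk 2, set 0) → VC-HIT  vc=[6, 12, 8]
10: 0x35 (blk 6, set 0) → VC-HIT  vc=[2, 12, 8]
11: 0x40 (blk 8, set 0) → VC-HIT  vc=[2, 12, 6]
12: 0x41 (blk 8, set 0) → L1-HIT  vc=[2, 12, 6]

MISSES = 4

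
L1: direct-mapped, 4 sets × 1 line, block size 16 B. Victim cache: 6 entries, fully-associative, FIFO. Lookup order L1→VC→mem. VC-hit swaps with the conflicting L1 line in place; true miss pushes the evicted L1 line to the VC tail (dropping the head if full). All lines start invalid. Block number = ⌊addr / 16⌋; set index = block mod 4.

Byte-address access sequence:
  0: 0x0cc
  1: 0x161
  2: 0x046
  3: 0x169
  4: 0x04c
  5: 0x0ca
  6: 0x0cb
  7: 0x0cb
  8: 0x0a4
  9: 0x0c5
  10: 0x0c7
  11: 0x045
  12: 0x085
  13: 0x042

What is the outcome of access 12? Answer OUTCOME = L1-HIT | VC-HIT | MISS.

OUTCOME = MISS

  [0] addr=0xcc blk=12 s=0: MISS | VC []
  [1] addr=0x161 blk=22 s=2: MISS | VC []
  [2] addr=0x46 blk=4 s=0: MISS | VC [12]
  [3] addr=0x169 blk=22 s=2: L1-HIT | VC [12]
  [4] addr=0x4c blk=4 s=0: L1-HIT | VC [12]
  [5] addr=0xca blk=12 s=0: VC-HIT | VC [4]
  [6] addr=0xcb blk=12 s=0: L1-HIT | VC [4]
  [7] addr=0xcb blk=12 s=0: L1-HIT | VC [4]
  [8] addr=0xa4 blk=10 s=2: MISS | VC [4, 22]
  [9] addr=0xc5 blk=12 s=0: L1-HIT | VC [4, 22]
  [10] addr=0xc7 blk=12 s=0: L1-HIT | VC [4, 22]
  [11] addr=0x45 blk=4 s=0: VC-HIT | VC [12, 22]
  [12] addr=0x85 blk=8 s=0: MISS | VC [12, 22, 4]
  [13] addr=0x42 blk=4 s=0: VC-HIT | VC [12, 22, 8]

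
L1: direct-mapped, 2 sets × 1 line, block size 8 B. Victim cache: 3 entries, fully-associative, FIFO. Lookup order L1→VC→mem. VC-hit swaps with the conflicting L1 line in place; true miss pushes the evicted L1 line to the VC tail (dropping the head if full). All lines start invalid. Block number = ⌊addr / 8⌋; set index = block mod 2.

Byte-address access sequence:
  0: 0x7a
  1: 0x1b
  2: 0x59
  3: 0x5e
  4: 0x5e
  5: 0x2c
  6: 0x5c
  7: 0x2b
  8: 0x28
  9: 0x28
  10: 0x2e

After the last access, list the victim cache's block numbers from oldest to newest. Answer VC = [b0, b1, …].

VC = [15, 3, 11]

#0 0x7a→b15/s1 MISS; vc=[]
#1 0x1b→b3/s1 MISS; vc=[15]
#2 0x59→b11/s1 MISS; vc=[15,3]
#3 0x5e→b11/s1 L1-HIT; vc=[15,3]
#4 0x5e→b11/s1 L1-HIT; vc=[15,3]
#5 0x2c→b5/s1 MISS; vc=[15,3,11]
#6 0x5c→b11/s1 VC-HIT; vc=[15,3,5]
#7 0x2b→b5/s1 VC-HIT; vc=[15,3,11]
#8 0x28→b5/s1 L1-HIT; vc=[15,3,11]
#9 0x28→b5/s1 L1-HIT; vc=[15,3,11]
#10 0x2e→b5/s1 L1-HIT; vc=[15,3,11]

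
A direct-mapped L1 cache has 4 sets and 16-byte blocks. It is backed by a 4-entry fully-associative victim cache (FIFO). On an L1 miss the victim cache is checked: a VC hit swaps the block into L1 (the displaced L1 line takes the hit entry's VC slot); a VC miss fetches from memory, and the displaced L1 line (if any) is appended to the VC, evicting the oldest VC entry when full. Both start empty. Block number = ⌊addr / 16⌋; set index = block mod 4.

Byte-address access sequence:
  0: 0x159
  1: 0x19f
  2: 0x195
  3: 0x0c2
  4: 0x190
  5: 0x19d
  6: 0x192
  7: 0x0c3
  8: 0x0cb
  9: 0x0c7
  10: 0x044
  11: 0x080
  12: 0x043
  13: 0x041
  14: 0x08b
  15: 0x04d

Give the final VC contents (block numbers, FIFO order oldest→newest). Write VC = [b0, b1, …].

  [0] addr=0x159 blk=21 s=1: MISS | VC []
  [1] addr=0x19f blk=25 s=1: MISS | VC [21]
  [2] addr=0x195 blk=25 s=1: L1-HIT | VC [21]
  [3] addr=0xc2 blk=12 s=0: MISS | VC [21]
  [4] addr=0x190 blk=25 s=1: L1-HIT | VC [21]
  [5] addr=0x19d blk=25 s=1: L1-HIT | VC [21]
  [6] addr=0x192 blk=25 s=1: L1-HIT | VC [21]
  [7] addr=0xc3 blk=12 s=0: L1-HIT | VC [21]
  [8] addr=0xcb blk=12 s=0: L1-HIT | VC [21]
  [9] addr=0xc7 blk=12 s=0: L1-HIT | VC [21]
  [10] addr=0x44 blk=4 s=0: MISS | VC [21, 12]
  [11] addr=0x80 blk=8 s=0: MISS | VC [21, 12, 4]
  [12] addr=0x43 blk=4 s=0: VC-HIT | VC [21, 12, 8]
  [13] addr=0x41 blk=4 s=0: L1-HIT | VC [21, 12, 8]
  [14] addr=0x8b blk=8 s=0: VC-HIT | VC [21, 12, 4]
  [15] addr=0x4d blk=4 s=0: VC-HIT | VC [21, 12, 8]

VC = [21, 12, 8]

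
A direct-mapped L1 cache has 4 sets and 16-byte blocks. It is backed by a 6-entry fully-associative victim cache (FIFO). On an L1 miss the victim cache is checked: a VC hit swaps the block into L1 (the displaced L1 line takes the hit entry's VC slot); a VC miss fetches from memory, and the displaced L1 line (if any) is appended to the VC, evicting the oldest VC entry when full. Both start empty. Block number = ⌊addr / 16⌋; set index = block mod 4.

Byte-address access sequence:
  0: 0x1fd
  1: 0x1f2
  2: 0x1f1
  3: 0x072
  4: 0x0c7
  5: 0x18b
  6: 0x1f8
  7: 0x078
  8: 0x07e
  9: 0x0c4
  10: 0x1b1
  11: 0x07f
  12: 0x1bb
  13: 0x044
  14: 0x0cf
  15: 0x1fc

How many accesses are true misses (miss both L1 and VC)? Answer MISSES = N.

0: 0x1fd (blk 31, set 3) → MISS  vc=[]
1: 0x1f2 (blk 31, set 3) → L1-HIT  vc=[]
2: 0x1f1 (blk 31, set 3) → L1-HIT  vc=[]
3: 0x72 (blk 7, set 3) → MISS  vc=[31]
4: 0xc7 (blk 12, set 0) → MISS  vc=[31]
5: 0x18b (blk 24, set 0) → MISS  vc=[31, 12]
6: 0x1f8 (blk 31, set 3) → VC-HIT  vc=[7, 12]
7: 0x78 (blk 7, set 3) → VC-HIT  vc=[31, 12]
8: 0x7e (blk 7, set 3) → L1-HIT  vc=[31, 12]
9: 0xc4 (blk 12, set 0) → VC-HIT  vc=[31, 24]
10: 0x1b1 (blk 27, set 3) → MISS  vc=[31, 24, 7]
11: 0x7f (blk 7, set 3) → VC-HIT  vc=[31, 24, 27]
12: 0x1bb (blk 27, set 3) → VC-HIT  vc=[31, 24, 7]
13: 0x44 (blk 4, set 0) → MISS  vc=[31, 24, 7, 12]
14: 0xcf (blk 12, set 0) → VC-HIT  vc=[31, 24, 7, 4]
15: 0x1fc (blk 31, set 3) → VC-HIT  vc=[27, 24, 7, 4]

MISSES = 6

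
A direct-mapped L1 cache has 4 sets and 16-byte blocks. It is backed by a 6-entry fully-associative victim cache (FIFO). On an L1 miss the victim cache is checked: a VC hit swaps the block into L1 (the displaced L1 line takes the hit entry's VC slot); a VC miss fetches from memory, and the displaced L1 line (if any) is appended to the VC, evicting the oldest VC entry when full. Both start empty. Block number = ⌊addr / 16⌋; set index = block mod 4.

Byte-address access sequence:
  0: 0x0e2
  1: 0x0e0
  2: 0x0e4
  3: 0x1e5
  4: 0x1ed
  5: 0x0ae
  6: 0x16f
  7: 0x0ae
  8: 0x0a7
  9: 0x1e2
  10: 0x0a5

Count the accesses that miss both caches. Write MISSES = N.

MISSES = 4

  [0] addr=0xe2 blk=14 s=2: MISS | VC []
  [1] addr=0xe0 blk=14 s=2: L1-HIT | VC []
  [2] addr=0xe4 blk=14 s=2: L1-HIT | VC []
  [3] addr=0x1e5 blk=30 s=2: MISS | VC [14]
  [4] addr=0x1ed blk=30 s=2: L1-HIT | VC [14]
  [5] addr=0xae blk=10 s=2: MISS | VC [14, 30]
  [6] addr=0x16f blk=22 s=2: MISS | VC [14, 30, 10]
  [7] addr=0xae blk=10 s=2: VC-HIT | VC [14, 30, 22]
  [8] addr=0xa7 blk=10 s=2: L1-HIT | VC [14, 30, 22]
  [9] addr=0x1e2 blk=30 s=2: VC-HIT | VC [14, 10, 22]
  [10] addr=0xa5 blk=10 s=2: VC-HIT | VC [14, 30, 22]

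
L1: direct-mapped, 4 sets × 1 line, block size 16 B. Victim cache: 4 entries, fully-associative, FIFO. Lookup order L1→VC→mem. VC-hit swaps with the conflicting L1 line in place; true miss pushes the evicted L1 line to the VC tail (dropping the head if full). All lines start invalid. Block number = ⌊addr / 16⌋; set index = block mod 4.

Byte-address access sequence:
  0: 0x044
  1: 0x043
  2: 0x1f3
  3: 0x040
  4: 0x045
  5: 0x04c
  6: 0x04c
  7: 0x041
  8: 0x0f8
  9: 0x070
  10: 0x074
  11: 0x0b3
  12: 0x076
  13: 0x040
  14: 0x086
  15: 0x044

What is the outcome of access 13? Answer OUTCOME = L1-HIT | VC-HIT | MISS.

OUTCOME = L1-HIT

0: 0x44 (blk 4, set 0) → MISS  vc=[]
1: 0x43 (blk 4, set 0) → L1-HIT  vc=[]
2: 0x1f3 (blk 31, set 3) → MISS  vc=[]
3: 0x40 (blk 4, set 0) → L1-HIT  vc=[]
4: 0x45 (blk 4, set 0) → L1-HIT  vc=[]
5: 0x4c (blk 4, set 0) → L1-HIT  vc=[]
6: 0x4c (blk 4, set 0) → L1-HIT  vc=[]
7: 0x41 (blk 4, set 0) → L1-HIT  vc=[]
8: 0xf8 (blk 15, set 3) → MISS  vc=[31]
9: 0x70 (blk 7, set 3) → MISS  vc=[31, 15]
10: 0x74 (blk 7, set 3) → L1-HIT  vc=[31, 15]
11: 0xb3 (blk 11, set 3) → MISS  vc=[31, 15, 7]
12: 0x76 (blk 7, set 3) → VC-HIT  vc=[31, 15, 11]
13: 0x40 (blk 4, set 0) → L1-HIT  vc=[31, 15, 11]
14: 0x86 (blk 8, set 0) → MISS  vc=[31, 15, 11, 4]
15: 0x44 (blk 4, set 0) → VC-HIT  vc=[31, 15, 11, 8]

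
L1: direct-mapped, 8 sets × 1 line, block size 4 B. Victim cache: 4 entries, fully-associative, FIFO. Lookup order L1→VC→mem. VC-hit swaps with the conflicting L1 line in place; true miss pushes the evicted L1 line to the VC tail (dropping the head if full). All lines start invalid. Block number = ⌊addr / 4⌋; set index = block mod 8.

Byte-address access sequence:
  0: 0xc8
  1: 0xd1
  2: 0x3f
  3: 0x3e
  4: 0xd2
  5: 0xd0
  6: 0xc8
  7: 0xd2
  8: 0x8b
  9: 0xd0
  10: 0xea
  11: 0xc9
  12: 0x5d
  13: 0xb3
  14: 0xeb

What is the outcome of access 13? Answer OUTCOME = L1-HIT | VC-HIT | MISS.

OUTCOME = MISS

  [0] addr=0xc8 blk=50 s=2: MISS | VC []
  [1] addr=0xd1 blk=52 s=4: MISS | VC []
  [2] addr=0x3f blk=15 s=7: MISS | VC []
  [3] addr=0x3e blk=15 s=7: L1-HIT | VC []
  [4] addr=0xd2 blk=52 s=4: L1-HIT | VC []
  [5] addr=0xd0 blk=52 s=4: L1-HIT | VC []
  [6] addr=0xc8 blk=50 s=2: L1-HIT | VC []
  [7] addr=0xd2 blk=52 s=4: L1-HIT | VC []
  [8] addr=0x8b blk=34 s=2: MISS | VC [50]
  [9] addr=0xd0 blk=52 s=4: L1-HIT | VC [50]
  [10] addr=0xea blk=58 s=2: MISS | VC [50, 34]
  [11] addr=0xc9 blk=50 s=2: VC-HIT | VC [58, 34]
  [12] addr=0x5d blk=23 s=7: MISS | VC [58, 34, 15]
  [13] addr=0xb3 blk=44 s=4: MISS | VC [58, 34, 15, 52]
  [14] addr=0xeb blk=58 s=2: VC-HIT | VC [50, 34, 15, 52]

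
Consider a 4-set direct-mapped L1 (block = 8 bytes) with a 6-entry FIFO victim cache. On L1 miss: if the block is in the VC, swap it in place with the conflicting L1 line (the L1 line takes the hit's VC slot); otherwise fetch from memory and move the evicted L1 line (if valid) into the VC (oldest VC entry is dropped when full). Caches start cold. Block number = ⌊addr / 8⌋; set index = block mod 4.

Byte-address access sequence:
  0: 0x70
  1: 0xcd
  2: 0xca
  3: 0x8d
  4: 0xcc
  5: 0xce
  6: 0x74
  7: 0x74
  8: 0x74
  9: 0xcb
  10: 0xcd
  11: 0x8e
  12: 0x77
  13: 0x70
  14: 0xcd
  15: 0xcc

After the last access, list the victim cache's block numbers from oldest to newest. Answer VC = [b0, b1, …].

VC = [17]

0: 0x70 (blk 14, set 2) → MISS  vc=[]
1: 0xcd (blk 25, set 1) → MISS  vc=[]
2: 0xca (blk 25, set 1) → L1-HIT  vc=[]
3: 0x8d (blk 17, set 1) → MISS  vc=[25]
4: 0xcc (blk 25, set 1) → VC-HIT  vc=[17]
5: 0xce (blk 25, set 1) → L1-HIT  vc=[17]
6: 0x74 (blk 14, set 2) → L1-HIT  vc=[17]
7: 0x74 (blk 14, set 2) → L1-HIT  vc=[17]
8: 0x74 (blk 14, set 2) → L1-HIT  vc=[17]
9: 0xcb (blk 25, set 1) → L1-HIT  vc=[17]
10: 0xcd (blk 25, set 1) → L1-HIT  vc=[17]
11: 0x8e (blk 17, set 1) → VC-HIT  vc=[25]
12: 0x77 (blk 14, set 2) → L1-HIT  vc=[25]
13: 0x70 (blk 14, set 2) → L1-HIT  vc=[25]
14: 0xcd (blk 25, set 1) → VC-HIT  vc=[17]
15: 0xcc (blk 25, set 1) → L1-HIT  vc=[17]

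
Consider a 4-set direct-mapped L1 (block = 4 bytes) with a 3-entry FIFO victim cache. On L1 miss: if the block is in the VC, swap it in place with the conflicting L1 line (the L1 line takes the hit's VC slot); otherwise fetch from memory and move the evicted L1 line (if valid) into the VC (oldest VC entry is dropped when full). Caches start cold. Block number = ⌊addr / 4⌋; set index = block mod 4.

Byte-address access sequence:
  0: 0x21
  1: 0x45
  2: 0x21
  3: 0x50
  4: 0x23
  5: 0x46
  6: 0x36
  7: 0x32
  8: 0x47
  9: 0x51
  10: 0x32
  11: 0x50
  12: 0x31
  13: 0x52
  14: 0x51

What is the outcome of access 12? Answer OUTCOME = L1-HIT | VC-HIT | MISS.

  [0] addr=0x21 blk=8 s=0: MISS | VC []
  [1] addr=0x45 blk=17 s=1: MISS | VC []
  [2] addr=0x21 blk=8 s=0: L1-HIT | VC []
  [3] addr=0x50 blk=20 s=0: MISS | VC [8]
  [4] addr=0x23 blk=8 s=0: VC-HIT | VC [20]
  [5] addr=0x46 blk=17 s=1: L1-HIT | VC [20]
  [6] addr=0x36 blk=13 s=1: MISS | VC [20, 17]
  [7] addr=0x32 blk=12 s=0: MISS | VC [20, 17, 8]
  [8] addr=0x47 blk=17 s=1: VC-HIT | VC [20, 13, 8]
  [9] addr=0x51 blk=20 s=0: VC-HIT | VC [12, 13, 8]
  [10] addr=0x32 blk=12 s=0: VC-HIT | VC [20, 13, 8]
  [11] addr=0x50 blk=20 s=0: VC-HIT | VC [12, 13, 8]
  [12] addr=0x31 blk=12 s=0: VC-HIT | VC [20, 13, 8]
  [13] addr=0x52 blk=20 s=0: VC-HIT | VC [12, 13, 8]
  [14] addr=0x51 blk=20 s=0: L1-HIT | VC [12, 13, 8]

OUTCOME = VC-HIT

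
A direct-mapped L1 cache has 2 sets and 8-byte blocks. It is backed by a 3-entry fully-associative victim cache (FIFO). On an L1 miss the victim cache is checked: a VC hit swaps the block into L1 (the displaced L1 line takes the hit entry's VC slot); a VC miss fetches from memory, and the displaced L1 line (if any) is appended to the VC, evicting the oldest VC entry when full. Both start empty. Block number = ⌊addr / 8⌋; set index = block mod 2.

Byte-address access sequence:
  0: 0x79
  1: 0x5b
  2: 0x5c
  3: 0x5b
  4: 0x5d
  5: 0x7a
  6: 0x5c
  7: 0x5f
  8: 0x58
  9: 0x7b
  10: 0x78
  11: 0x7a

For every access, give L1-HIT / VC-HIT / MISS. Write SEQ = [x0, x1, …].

  [0] addr=0x79 blk=15 s=1: MISS | VC []
  [1] addr=0x5b blk=11 s=1: MISS | VC [15]
  [2] addr=0x5c blk=11 s=1: L1-HIT | VC [15]
  [3] addr=0x5b blk=11 s=1: L1-HIT | VC [15]
  [4] addr=0x5d blk=11 s=1: L1-HIT | VC [15]
  [5] addr=0x7a blk=15 s=1: VC-HIT | VC [11]
  [6] addr=0x5c blk=11 s=1: VC-HIT | VC [15]
  [7] addr=0x5f blk=11 s=1: L1-HIT | VC [15]
  [8] addr=0x58 blk=11 s=1: L1-HIT | VC [15]
  [9] addr=0x7b blk=15 s=1: VC-HIT | VC [11]
  [10] addr=0x78 blk=15 s=1: L1-HIT | VC [11]
  [11] addr=0x7a blk=15 s=1: L1-HIT | VC [11]

SEQ = [MISS, MISS, L1-HIT, L1-HIT, L1-HIT, VC-HIT, VC-HIT, L1-HIT, L1-HIT, VC-HIT, L1-HIT, L1-HIT]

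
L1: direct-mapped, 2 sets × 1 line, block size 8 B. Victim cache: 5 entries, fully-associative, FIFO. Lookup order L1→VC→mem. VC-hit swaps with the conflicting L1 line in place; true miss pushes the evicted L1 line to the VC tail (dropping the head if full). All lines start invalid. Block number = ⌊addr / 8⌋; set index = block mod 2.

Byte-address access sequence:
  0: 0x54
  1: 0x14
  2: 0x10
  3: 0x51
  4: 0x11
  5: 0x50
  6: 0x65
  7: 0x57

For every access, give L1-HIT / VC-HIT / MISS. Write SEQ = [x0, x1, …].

SEQ = [MISS, MISS, L1-HIT, VC-HIT, VC-HIT, VC-HIT, MISS, VC-HIT]

0: 0x54 (blk 10, set 0) → MISS  vc=[]
1: 0x14 (blk 2, set 0) → MISS  vc=[10]
2: 0x10 (blk 2, set 0) → L1-HIT  vc=[10]
3: 0x51 (blk 10, set 0) → VC-HIT  vc=[2]
4: 0x11 (blk 2, set 0) → VC-HIT  vc=[10]
5: 0x50 (blk 10, set 0) → VC-HIT  vc=[2]
6: 0x65 (blk 12, set 0) → MISS  vc=[2, 10]
7: 0x57 (blk 10, set 0) → VC-HIT  vc=[2, 12]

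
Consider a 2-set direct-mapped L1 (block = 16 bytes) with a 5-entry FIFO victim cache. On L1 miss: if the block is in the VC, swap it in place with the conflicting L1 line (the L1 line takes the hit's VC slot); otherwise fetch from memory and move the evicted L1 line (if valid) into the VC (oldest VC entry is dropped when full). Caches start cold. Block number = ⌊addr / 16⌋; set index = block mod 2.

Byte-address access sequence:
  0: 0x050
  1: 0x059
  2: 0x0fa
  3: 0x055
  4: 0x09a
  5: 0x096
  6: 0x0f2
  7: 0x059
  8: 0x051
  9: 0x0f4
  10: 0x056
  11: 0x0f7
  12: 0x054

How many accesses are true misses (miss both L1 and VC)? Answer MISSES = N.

0: 0x50 (blk 5, set 1) → MISS  vc=[]
1: 0x59 (blk 5, set 1) → L1-HIT  vc=[]
2: 0xfa (blk 15, set 1) → MISS  vc=[5]
3: 0x55 (blk 5, set 1) → VC-HIT  vc=[15]
4: 0x9a (blk 9, set 1) → MISS  vc=[15, 5]
5: 0x96 (blk 9, set 1) → L1-HIT  vc=[15, 5]
6: 0xf2 (blk 15, set 1) → VC-HIT  vc=[9, 5]
7: 0x59 (blk 5, set 1) → VC-HIT  vc=[9, 15]
8: 0x51 (blk 5, set 1) → L1-HIT  vc=[9, 15]
9: 0xf4 (blk 15, set 1) → VC-HIT  vc=[9, 5]
10: 0x56 (blk 5, set 1) → VC-HIT  vc=[9, 15]
11: 0xf7 (blk 15, set 1) → VC-HIT  vc=[9, 5]
12: 0x54 (blk 5, set 1) → VC-HIT  vc=[9, 15]

MISSES = 3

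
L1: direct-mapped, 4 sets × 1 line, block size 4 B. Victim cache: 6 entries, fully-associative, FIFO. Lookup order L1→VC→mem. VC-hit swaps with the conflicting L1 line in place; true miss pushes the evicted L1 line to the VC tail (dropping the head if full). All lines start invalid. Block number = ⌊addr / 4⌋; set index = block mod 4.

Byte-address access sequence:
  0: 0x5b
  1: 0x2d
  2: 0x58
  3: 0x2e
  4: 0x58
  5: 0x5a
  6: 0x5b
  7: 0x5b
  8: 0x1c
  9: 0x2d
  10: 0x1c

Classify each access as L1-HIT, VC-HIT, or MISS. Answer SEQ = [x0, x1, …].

#0 0x5b→b22/s2 MISS; vc=[]
#1 0x2d→b11/s3 MISS; vc=[]
#2 0x58→b22/s2 L1-HIT; vc=[]
#3 0x2e→b11/s3 L1-HIT; vc=[]
#4 0x58→b22/s2 L1-HIT; vc=[]
#5 0x5a→b22/s2 L1-HIT; vc=[]
#6 0x5b→b22/s2 L1-HIT; vc=[]
#7 0x5b→b22/s2 L1-HIT; vc=[]
#8 0x1c→b7/s3 MISS; vc=[11]
#9 0x2d→b11/s3 VC-HIT; vc=[7]
#10 0x1c→b7/s3 VC-HIT; vc=[11]

SEQ = [MISS, MISS, L1-HIT, L1-HIT, L1-HIT, L1-HIT, L1-HIT, L1-HIT, MISS, VC-HIT, VC-HIT]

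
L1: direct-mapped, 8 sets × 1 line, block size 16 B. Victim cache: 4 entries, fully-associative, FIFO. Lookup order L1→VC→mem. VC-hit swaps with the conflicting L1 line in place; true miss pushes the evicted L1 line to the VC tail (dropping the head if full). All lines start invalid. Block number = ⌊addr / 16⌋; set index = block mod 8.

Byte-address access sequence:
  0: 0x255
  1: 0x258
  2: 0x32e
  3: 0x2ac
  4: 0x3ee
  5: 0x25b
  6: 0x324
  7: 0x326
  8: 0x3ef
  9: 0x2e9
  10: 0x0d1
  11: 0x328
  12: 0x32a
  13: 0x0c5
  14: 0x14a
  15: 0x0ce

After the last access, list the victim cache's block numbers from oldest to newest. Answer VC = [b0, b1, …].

VC = [42, 62, 37, 20]

#0 0x255→b37/s5 MISS; vc=[]
#1 0x258→b37/s5 L1-HIT; vc=[]
#2 0x32e→b50/s2 MISS; vc=[]
#3 0x2ac→b42/s2 MISS; vc=[50]
#4 0x3ee→b62/s6 MISS; vc=[50]
#5 0x25b→b37/s5 L1-HIT; vc=[50]
#6 0x324→b50/s2 VC-HIT; vc=[42]
#7 0x326→b50/s2 L1-HIT; vc=[42]
#8 0x3ef→b62/s6 L1-HIT; vc=[42]
#9 0x2e9→b46/s6 MISS; vc=[42,62]
#10 0xd1→b13/s5 MISS; vc=[42,62,37]
#11 0x328→b50/s2 L1-HIT; vc=[42,62,37]
#12 0x32a→b50/s2 L1-HIT; vc=[42,62,37]
#13 0xc5→b12/s4 MISS; vc=[42,62,37]
#14 0x14a→b20/s4 MISS; vc=[42,62,37,12]
#15 0xce→b12/s4 VC-HIT; vc=[42,62,37,20]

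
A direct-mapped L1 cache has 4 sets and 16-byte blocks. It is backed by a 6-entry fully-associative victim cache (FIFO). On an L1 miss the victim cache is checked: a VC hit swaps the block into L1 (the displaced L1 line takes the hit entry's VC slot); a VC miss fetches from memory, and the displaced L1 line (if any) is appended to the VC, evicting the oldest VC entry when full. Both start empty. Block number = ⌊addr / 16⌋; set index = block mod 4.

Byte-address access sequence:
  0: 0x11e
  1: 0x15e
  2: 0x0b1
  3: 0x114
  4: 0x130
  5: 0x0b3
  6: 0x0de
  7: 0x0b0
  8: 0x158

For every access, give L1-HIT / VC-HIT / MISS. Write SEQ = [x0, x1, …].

#0 0x11e→b17/s1 MISS; vc=[]
#1 0x15e→b21/s1 MISS; vc=[17]
#2 0xb1→b11/s3 MISS; vc=[17]
#3 0x114→b17/s1 VC-HIT; vc=[21]
#4 0x130→b19/s3 MISS; vc=[21,11]
#5 0xb3→b11/s3 VC-HIT; vc=[21,19]
#6 0xde→b13/s1 MISS; vc=[21,19,17]
#7 0xb0→b11/s3 L1-HIT; vc=[21,19,17]
#8 0x158→b21/s1 VC-HIT; vc=[13,19,17]

SEQ = [MISS, MISS, MISS, VC-HIT, MISS, VC-HIT, MISS, L1-HIT, VC-HIT]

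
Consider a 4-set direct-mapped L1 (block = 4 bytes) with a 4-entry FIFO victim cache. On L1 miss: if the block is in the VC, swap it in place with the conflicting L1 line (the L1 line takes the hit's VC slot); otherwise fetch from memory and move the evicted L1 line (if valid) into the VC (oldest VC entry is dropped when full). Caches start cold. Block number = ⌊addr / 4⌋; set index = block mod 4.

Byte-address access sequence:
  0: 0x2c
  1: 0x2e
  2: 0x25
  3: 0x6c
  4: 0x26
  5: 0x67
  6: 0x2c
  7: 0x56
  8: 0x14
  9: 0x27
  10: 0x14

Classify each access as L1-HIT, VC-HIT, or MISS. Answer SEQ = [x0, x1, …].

SEQ = [MISS, L1-HIT, MISS, MISS, L1-HIT, MISS, VC-HIT, MISS, MISS, VC-HIT, VC-HIT]

#0 0x2c→b11/s3 MISS; vc=[]
#1 0x2e→b11/s3 L1-HIT; vc=[]
#2 0x25→b9/s1 MISS; vc=[]
#3 0x6c→b27/s3 MISS; vc=[11]
#4 0x26→b9/s1 L1-HIT; vc=[11]
#5 0x67→b25/s1 MISS; vc=[11,9]
#6 0x2c→b11/s3 VC-HIT; vc=[27,9]
#7 0x56→b21/s1 MISS; vc=[27,9,25]
#8 0x14→b5/s1 MISS; vc=[27,9,25,21]
#9 0x27→b9/s1 VC-HIT; vc=[27,5,25,21]
#10 0x14→b5/s1 VC-HIT; vc=[27,9,25,21]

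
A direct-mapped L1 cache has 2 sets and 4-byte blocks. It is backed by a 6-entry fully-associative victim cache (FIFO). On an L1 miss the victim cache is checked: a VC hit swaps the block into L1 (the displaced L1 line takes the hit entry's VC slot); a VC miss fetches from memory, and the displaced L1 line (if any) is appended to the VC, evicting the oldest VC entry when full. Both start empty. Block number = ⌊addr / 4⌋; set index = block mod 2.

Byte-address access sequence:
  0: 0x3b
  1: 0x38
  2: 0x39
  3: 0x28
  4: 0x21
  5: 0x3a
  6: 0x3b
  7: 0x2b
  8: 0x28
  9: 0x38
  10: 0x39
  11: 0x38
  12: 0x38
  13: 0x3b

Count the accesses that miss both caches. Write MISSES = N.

MISSES = 3

0: 0x3b (blk 14, set 0) → MISS  vc=[]
1: 0x38 (blk 14, set 0) → L1-HIT  vc=[]
2: 0x39 (blk 14, set 0) → L1-HIT  vc=[]
3: 0x28 (blk 10, set 0) → MISS  vc=[14]
4: 0x21 (blk 8, set 0) → MISS  vc=[14, 10]
5: 0x3a (blk 14, set 0) → VC-HIT  vc=[8, 10]
6: 0x3b (blk 14, set 0) → L1-HIT  vc=[8, 10]
7: 0x2b (blk 10, set 0) → VC-HIT  vc=[8, 14]
8: 0x28 (blk 10, set 0) → L1-HIT  vc=[8, 14]
9: 0x38 (blk 14, set 0) → VC-HIT  vc=[8, 10]
10: 0x39 (blk 14, set 0) → L1-HIT  vc=[8, 10]
11: 0x38 (blk 14, set 0) → L1-HIT  vc=[8, 10]
12: 0x38 (blk 14, set 0) → L1-HIT  vc=[8, 10]
13: 0x3b (blk 14, set 0) → L1-HIT  vc=[8, 10]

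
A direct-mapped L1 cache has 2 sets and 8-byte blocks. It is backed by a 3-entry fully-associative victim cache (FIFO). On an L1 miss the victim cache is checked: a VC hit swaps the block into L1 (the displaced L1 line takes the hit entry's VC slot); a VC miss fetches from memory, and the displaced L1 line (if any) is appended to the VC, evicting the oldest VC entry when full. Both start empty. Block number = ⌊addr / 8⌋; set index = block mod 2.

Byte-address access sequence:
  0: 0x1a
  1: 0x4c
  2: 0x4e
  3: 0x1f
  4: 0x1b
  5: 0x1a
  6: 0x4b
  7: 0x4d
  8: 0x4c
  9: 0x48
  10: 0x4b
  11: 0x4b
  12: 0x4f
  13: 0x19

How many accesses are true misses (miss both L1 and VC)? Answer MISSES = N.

#0 0x1a→b3/s1 MISS; vc=[]
#1 0x4c→b9/s1 MISS; vc=[3]
#2 0x4e→b9/s1 L1-HIT; vc=[3]
#3 0x1f→b3/s1 VC-HIT; vc=[9]
#4 0x1b→b3/s1 L1-HIT; vc=[9]
#5 0x1a→b3/s1 L1-HIT; vc=[9]
#6 0x4b→b9/s1 VC-HIT; vc=[3]
#7 0x4d→b9/s1 L1-HIT; vc=[3]
#8 0x4c→b9/s1 L1-HIT; vc=[3]
#9 0x48→b9/s1 L1-HIT; vc=[3]
#10 0x4b→b9/s1 L1-HIT; vc=[3]
#11 0x4b→b9/s1 L1-HIT; vc=[3]
#12 0x4f→b9/s1 L1-HIT; vc=[3]
#13 0x19→b3/s1 VC-HIT; vc=[9]

MISSES = 2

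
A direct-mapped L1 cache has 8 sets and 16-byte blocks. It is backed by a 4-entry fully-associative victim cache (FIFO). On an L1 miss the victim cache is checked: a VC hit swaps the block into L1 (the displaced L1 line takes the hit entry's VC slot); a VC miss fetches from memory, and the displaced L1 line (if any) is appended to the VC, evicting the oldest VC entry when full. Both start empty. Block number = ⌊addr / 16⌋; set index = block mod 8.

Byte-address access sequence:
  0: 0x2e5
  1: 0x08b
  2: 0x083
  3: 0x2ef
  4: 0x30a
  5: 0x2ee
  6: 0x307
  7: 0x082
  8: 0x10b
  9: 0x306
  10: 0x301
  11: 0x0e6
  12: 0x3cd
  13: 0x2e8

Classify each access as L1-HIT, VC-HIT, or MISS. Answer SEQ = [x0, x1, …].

SEQ = [MISS, MISS, L1-HIT, L1-HIT, MISS, L1-HIT, L1-HIT, VC-HIT, MISS, VC-HIT, L1-HIT, MISS, MISS, VC-HIT]

  [0] addr=0x2e5 blk=46 s=6: MISS | VC []
  [1] addr=0x8b blk=8 s=0: MISS | VC []
  [2] addr=0x83 blk=8 s=0: L1-HIT | VC []
  [3] addr=0x2ef blk=46 s=6: L1-HIT | VC []
  [4] addr=0x30a blk=48 s=0: MISS | VC [8]
  [5] addr=0x2ee blk=46 s=6: L1-HIT | VC [8]
  [6] addr=0x307 blk=48 s=0: L1-HIT | VC [8]
  [7] addr=0x82 blk=8 s=0: VC-HIT | VC [48]
  [8] addr=0x10b blk=16 s=0: MISS | VC [48, 8]
  [9] addr=0x306 blk=48 s=0: VC-HIT | VC [16, 8]
  [10] addr=0x301 blk=48 s=0: L1-HIT | VC [16, 8]
  [11] addr=0xe6 blk=14 s=6: MISS | VC [16, 8, 46]
  [12] addr=0x3cd blk=60 s=4: MISS | VC [16, 8, 46]
  [13] addr=0x2e8 blk=46 s=6: VC-HIT | VC [16, 8, 14]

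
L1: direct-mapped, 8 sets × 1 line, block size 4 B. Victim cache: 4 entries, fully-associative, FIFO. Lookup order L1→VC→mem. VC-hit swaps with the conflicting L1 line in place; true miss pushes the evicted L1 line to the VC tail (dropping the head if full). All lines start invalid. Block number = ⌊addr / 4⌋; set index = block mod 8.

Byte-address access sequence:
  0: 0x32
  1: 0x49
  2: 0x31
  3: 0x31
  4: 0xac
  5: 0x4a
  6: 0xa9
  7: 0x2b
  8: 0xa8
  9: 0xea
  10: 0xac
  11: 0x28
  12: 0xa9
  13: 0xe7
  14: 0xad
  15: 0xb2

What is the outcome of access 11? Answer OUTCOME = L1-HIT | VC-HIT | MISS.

OUTCOME = VC-HIT

  [0] addr=0x32 blk=12 s=4: MISS | VC []
  [1] addr=0x49 blk=18 s=2: MISS | VC []
  [2] addr=0x31 blk=12 s=4: L1-HIT | VC []
  [3] addr=0x31 blk=12 s=4: L1-HIT | VC []
  [4] addr=0xac blk=43 s=3: MISS | VC []
  [5] addr=0x4a blk=18 s=2: L1-HIT | VC []
  [6] addr=0xa9 blk=42 s=2: MISS | VC [18]
  [7] addr=0x2b blk=10 s=2: MISS | VC [18, 42]
  [8] addr=0xa8 blk=42 s=2: VC-HIT | VC [18, 10]
  [9] addr=0xea blk=58 s=2: MISS | VC [18, 10, 42]
  [10] addr=0xac blk=43 s=3: L1-HIT | VC [18, 10, 42]
  [11] addr=0x28 blk=10 s=2: VC-HIT | VC [18, 58, 42]
  [12] addr=0xa9 blk=42 s=2: VC-HIT | VC [18, 58, 10]
  [13] addr=0xe7 blk=57 s=1: MISS | VC [18, 58, 10]
  [14] addr=0xad blk=43 s=3: L1-HIT | VC [18, 58, 10]
  [15] addr=0xb2 blk=44 s=4: MISS | VC [18, 58, 10, 12]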